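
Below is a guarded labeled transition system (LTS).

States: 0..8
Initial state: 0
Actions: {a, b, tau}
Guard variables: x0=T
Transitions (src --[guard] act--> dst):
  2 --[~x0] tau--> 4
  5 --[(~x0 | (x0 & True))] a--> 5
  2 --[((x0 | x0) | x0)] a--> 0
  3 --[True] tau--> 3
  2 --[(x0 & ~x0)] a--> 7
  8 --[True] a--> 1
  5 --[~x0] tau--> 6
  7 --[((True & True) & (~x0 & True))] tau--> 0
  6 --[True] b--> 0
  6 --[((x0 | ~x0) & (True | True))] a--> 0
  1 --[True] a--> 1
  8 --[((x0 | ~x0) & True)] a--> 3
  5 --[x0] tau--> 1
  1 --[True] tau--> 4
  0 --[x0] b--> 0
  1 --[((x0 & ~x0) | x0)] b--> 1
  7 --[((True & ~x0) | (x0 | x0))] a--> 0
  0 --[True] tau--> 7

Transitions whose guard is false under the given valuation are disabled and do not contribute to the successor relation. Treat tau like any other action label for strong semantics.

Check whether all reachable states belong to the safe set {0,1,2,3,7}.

Answer: INVARIANT HOLDS

Working:
Safe = {0,1,2,3,7}
Reachable = {0,7}
  0: ok
  7: ok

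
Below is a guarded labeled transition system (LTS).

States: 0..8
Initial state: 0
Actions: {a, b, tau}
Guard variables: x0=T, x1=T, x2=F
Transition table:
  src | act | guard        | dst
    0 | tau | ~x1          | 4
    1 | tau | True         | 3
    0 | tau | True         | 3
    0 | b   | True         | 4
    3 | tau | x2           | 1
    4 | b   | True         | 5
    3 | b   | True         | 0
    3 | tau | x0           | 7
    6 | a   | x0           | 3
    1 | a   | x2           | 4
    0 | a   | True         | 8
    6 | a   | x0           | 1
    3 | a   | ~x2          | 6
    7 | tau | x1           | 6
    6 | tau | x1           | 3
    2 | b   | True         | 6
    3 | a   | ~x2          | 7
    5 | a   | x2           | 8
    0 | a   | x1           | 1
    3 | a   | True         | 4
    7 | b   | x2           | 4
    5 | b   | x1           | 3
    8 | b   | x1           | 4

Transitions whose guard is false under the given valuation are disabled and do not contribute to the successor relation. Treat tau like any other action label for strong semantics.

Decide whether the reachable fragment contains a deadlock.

R = {0,1,3,4,5,6,7,8}
  0: a→1  a→8  b→4  tau→3  [deg 4]
  1: tau→3  [deg 1]
  3: a→4  a→6  a→7  b→0  tau→7  [deg 5]
  4: b→5  [deg 1]
  5: b→3  [deg 1]
  6: a→1  a→3  tau→3  [deg 3]
  7: tau→6  [deg 1]
  8: b→4  [deg 1]

Answer: DEADLOCK-FREE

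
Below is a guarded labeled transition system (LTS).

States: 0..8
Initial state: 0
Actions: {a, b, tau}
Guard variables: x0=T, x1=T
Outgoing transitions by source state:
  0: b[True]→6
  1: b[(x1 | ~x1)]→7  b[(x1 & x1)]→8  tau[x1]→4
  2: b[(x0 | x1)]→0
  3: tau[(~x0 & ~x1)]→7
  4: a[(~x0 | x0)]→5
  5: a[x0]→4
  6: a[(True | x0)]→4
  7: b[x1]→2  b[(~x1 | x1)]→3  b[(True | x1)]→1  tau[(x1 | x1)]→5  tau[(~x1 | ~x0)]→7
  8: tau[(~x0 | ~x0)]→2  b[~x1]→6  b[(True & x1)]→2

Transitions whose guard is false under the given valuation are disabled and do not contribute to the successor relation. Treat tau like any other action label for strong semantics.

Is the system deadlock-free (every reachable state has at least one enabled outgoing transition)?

Answer: DEADLOCK-FREE

Analysis:
R = {0,4,5,6}
  0: b→6  [deg 1]
  4: a→5  [deg 1]
  5: a→4  [deg 1]
  6: a→4  [deg 1]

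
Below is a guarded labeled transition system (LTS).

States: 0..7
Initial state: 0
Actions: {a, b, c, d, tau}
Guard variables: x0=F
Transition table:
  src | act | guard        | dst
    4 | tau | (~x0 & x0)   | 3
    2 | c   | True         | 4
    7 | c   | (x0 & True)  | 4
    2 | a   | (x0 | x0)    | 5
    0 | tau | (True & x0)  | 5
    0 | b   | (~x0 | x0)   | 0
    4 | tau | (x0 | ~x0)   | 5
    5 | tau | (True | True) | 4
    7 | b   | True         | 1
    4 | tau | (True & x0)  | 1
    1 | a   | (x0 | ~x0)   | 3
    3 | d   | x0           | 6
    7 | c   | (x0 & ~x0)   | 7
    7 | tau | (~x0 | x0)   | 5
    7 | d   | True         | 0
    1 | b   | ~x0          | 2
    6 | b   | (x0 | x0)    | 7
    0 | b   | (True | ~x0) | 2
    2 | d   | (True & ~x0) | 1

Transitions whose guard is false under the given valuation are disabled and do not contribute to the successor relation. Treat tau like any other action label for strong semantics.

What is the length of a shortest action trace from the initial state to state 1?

Answer: 2

Trace:
Breadth-first toward 1:
  Layer 0: {0}
  Layer 1: {2}
  Layer 2: {1,4}
depth(1)=2, e.g. b·d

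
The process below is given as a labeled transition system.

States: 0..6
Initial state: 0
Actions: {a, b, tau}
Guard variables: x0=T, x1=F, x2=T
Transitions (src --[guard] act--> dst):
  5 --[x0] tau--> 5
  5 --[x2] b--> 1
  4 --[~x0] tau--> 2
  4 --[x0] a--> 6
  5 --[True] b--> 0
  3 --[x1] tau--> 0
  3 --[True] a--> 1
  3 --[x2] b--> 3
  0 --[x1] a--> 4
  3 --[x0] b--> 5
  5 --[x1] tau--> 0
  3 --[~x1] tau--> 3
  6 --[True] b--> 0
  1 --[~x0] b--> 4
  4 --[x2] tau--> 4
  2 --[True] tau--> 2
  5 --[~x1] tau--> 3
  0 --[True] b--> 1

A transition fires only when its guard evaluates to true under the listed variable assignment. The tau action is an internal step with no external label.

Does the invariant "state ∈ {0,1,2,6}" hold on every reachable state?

Safe = {0,1,2,6}
Reachable = {0,1}
  0: safe
  1: safe

Answer: INVARIANT HOLDS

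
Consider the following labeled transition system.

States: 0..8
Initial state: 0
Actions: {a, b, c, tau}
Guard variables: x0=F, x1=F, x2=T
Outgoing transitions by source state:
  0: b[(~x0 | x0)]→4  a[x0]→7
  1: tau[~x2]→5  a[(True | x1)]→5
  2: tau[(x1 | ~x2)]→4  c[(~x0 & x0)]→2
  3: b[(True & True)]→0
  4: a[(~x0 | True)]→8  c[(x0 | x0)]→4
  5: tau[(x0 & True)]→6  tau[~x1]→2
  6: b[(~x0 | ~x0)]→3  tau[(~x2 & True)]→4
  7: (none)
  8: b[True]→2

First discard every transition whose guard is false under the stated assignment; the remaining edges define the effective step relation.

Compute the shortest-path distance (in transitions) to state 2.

Answer: 3

Working:
Breadth-first toward 2:
  L0 = {0}
  L1 = {4}
  L2 = {8}
  L3 = {2}
first hit 2 at d=3 via b·a·b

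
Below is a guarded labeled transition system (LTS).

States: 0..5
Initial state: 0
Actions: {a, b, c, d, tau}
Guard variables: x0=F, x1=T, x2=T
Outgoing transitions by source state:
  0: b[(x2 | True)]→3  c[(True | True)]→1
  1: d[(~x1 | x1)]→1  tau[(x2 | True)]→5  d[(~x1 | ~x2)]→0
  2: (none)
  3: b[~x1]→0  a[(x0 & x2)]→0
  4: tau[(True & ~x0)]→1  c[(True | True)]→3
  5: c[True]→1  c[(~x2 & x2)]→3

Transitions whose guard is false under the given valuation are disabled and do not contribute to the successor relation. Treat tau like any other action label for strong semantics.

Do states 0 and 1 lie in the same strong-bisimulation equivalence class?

Bisimulation quotient by refinement:
  P[0] = {{0,1,2,3,4,5}}
  P[1] = {{0},{1},{2,3},{4},{5}}
5 equivalence class(es) (converged in 2)
class of 0: {0}; class of 1: {1}

Answer: NOT BISIMILAR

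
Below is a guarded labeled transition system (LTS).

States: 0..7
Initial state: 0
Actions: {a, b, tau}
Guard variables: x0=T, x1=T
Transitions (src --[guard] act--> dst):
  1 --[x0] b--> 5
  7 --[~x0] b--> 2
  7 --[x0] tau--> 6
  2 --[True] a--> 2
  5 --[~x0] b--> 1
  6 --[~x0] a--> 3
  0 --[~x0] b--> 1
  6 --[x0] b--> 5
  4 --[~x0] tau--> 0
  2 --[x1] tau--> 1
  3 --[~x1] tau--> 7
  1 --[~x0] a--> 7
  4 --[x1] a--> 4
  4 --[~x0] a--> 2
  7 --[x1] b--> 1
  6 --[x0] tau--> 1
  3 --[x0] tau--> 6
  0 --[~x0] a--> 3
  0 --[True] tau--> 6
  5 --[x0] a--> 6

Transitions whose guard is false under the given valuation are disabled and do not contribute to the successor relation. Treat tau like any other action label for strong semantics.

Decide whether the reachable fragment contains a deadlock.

Reach set: {0,1,5,6}
  0: tau→6  [deg 1]
  1: b→5  [deg 1]
  5: a→6  [deg 1]
  6: b→5  tau→1  [deg 2]

Answer: DEADLOCK-FREE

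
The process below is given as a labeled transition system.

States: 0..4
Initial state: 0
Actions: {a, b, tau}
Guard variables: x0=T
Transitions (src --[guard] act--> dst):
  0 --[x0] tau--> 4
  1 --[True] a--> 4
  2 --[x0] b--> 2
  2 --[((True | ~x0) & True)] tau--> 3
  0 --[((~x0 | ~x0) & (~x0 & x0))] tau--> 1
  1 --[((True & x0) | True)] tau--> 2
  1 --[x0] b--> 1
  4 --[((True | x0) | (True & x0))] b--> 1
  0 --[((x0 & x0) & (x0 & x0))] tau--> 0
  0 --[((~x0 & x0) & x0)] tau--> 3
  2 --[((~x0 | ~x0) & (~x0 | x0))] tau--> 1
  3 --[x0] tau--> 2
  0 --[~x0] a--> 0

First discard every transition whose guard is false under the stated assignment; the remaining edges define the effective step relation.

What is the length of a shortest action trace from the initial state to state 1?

Layered search for 1:
  L0 = {0}
  L1 = {4}
  L2 = {1}
1 enters at depth 2; path tau·b

Answer: 2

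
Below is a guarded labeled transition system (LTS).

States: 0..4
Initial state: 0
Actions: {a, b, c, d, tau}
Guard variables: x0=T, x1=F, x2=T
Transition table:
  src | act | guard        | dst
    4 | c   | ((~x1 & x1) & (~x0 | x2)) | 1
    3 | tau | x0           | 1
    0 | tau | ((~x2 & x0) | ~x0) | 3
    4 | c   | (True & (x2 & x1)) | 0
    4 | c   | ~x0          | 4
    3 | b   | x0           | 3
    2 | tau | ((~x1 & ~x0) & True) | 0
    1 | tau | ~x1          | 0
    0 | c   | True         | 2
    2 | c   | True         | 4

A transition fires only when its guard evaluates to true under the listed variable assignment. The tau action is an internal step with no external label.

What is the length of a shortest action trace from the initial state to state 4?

BFS to 4:
  Layer 0: {0}
  Layer 1: {2}
  Layer 2: {4}
4 enters at depth 2; path c·c

Answer: 2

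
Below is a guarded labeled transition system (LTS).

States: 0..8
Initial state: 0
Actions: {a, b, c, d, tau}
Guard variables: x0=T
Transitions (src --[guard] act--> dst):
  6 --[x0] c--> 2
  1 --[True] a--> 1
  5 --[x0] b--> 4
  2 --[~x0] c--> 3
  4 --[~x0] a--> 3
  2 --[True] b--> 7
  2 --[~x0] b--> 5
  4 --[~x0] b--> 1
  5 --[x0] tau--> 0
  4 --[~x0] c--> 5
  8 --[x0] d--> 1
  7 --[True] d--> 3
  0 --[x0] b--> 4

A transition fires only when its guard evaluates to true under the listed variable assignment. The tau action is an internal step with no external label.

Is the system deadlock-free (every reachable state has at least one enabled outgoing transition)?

Answer: DEADLOCK at state 4

Analysis:
Reachable = {0,4}
  0: b→4  [deg 1]
  4: ∅  [deadlock]
Path to 4: b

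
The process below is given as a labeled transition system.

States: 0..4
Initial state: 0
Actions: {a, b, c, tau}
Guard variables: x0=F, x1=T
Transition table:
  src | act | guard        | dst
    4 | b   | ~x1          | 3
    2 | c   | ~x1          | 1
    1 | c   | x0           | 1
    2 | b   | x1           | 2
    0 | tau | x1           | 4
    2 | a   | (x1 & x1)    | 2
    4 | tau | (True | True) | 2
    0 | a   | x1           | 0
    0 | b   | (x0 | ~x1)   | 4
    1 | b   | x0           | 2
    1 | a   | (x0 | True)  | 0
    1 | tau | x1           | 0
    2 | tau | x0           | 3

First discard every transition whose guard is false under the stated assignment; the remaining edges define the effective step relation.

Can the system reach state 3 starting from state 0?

Answer: UNREACHABLE

Analysis:
After dropping false guards: 7 live edges.
Layer 0: {0}
Layer 1: {4}  now seen {0,4}
Layer 2: {2}  now seen {0,2,4}
Reach set: {0,2,4}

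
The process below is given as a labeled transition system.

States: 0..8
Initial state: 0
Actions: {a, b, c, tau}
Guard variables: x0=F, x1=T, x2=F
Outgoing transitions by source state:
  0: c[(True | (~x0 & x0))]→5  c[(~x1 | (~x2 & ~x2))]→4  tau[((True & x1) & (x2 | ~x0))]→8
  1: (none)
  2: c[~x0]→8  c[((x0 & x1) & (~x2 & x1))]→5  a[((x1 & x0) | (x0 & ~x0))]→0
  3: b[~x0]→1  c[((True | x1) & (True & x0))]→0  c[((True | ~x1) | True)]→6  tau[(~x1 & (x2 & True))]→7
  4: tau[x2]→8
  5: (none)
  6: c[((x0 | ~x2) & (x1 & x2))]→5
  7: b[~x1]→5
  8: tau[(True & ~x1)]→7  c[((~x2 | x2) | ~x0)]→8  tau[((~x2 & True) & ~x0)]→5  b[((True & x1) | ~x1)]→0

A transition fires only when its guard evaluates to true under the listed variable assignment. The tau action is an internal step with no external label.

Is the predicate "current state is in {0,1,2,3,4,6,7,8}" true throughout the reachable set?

Answer: INVARIANT VIOLATED at state 5

Analysis:
Safe = {0,1,2,3,4,6,7,8}
Reach set: {0,4,5,8}
  0: safe
  4: safe
  5: VIOLATES
  8: safe
reach 5 via c — violates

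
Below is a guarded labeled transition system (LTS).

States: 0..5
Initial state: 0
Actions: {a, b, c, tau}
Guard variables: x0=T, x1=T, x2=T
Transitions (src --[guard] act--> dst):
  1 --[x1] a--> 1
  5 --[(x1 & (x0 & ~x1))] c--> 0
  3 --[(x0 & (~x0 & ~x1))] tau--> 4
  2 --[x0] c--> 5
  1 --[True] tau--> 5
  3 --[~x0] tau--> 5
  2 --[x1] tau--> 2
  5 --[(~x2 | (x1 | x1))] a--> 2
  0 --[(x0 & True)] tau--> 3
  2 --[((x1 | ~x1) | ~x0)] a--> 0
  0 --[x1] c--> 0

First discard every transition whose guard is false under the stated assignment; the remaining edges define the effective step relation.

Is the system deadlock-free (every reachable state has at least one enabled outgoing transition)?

Answer: DEADLOCK at state 3

Trace:
Reach set: {0,3}
  0: c→0  tau→3  [deg 2]
  3: ∅  [STUCK]
Path to 3: tau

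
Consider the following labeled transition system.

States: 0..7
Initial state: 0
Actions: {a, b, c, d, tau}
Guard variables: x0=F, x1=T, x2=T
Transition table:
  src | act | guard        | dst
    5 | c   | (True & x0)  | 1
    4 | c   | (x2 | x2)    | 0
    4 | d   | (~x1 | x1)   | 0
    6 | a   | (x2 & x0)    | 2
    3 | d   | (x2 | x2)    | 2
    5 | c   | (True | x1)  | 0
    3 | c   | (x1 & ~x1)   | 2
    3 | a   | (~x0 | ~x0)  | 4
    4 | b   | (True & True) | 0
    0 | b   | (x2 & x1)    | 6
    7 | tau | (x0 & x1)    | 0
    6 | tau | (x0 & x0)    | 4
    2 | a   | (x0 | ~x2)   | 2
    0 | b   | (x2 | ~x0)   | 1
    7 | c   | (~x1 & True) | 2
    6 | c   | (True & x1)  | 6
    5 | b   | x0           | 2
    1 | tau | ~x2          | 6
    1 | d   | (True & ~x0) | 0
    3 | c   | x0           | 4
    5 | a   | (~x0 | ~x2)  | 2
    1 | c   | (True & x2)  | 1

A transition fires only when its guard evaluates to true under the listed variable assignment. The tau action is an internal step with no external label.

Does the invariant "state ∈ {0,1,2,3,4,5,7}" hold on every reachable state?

Answer: INVARIANT VIOLATED at state 6

Working:
Safe = {0,1,2,3,4,5,7}
R = {0,1,6}
  0: ok
  1: ok
  6: outside
reach 6 via b — violates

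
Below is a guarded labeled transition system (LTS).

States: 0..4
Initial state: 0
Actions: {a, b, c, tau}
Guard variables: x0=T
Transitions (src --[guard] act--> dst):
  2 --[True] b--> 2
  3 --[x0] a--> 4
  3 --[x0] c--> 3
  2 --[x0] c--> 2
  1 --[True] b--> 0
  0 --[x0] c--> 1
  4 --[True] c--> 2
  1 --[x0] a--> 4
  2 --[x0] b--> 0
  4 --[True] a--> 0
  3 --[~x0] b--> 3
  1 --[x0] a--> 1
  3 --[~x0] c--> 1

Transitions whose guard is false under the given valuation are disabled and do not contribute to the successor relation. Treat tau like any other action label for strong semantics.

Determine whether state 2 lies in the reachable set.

Answer: REACHABLE

Working:
11 transition(s) survive guard evaluation.
depth 0: {0}
depth 1: {1}  cumulative {0,1}
depth 2: {4}  cumulative {0,1,4}
depth 3: {2}  cumulative {0,1,2,4}
Reach set: {0,1,2,4}
trace reaching 2: c·a·c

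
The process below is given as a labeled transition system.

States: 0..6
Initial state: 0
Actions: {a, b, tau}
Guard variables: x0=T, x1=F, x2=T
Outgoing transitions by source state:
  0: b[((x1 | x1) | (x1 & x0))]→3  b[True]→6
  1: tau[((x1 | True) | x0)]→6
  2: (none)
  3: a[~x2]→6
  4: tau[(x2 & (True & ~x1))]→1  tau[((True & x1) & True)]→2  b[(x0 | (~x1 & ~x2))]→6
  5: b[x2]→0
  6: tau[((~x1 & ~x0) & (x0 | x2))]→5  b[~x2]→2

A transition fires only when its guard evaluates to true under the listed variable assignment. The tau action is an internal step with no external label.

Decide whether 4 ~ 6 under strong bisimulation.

Compute ~ classes (split until stable):
  round 0: {{0,1,2,3,4,5,6}}
  round 1: {{0,5},{1},{2,3,6},{4}}
  round 2: {{0},{1},{2,3,6},{4},{5}}
Fixed point at round 3; 5 class(es).
[4]={4}  [6]={2,3,6}

Answer: NOT BISIMILAR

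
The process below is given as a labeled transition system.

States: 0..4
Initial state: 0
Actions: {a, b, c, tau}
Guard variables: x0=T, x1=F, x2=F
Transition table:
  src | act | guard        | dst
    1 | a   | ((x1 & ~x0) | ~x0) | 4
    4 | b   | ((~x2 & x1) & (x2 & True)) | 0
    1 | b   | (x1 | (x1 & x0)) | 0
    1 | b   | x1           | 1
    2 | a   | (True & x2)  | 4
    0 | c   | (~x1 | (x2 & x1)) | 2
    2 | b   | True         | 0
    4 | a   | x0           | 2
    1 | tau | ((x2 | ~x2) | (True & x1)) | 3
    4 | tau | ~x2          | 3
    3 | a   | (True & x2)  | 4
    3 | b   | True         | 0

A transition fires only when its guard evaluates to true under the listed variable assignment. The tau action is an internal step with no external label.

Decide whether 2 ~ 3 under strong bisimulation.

Answer: BISIMILAR

Analysis:
Refine partition for ~:
  P[0] = {{0,1,2,3,4}}
  P[1] = {{0},{1},{2,3},{4}}
stable after 2 split(s): 4 block(s)
2∈{2,3}, 3∈{2,3}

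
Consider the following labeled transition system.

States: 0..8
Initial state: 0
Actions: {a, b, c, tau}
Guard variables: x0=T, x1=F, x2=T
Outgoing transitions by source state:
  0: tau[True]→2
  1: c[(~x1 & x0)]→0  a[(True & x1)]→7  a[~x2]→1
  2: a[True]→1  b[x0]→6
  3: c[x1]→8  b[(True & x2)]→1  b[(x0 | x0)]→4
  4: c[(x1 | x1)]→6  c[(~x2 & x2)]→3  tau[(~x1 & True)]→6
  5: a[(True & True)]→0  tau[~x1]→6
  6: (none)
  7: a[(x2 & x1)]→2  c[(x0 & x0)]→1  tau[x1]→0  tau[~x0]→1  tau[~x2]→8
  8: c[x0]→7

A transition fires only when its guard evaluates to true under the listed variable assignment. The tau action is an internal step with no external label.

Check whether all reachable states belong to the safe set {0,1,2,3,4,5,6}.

Allowed set {0,1,2,3,4,5,6}
Reachable = {0,1,2,6}
  0: ok
  1: ok
  2: ok
  6: ok

Answer: INVARIANT HOLDS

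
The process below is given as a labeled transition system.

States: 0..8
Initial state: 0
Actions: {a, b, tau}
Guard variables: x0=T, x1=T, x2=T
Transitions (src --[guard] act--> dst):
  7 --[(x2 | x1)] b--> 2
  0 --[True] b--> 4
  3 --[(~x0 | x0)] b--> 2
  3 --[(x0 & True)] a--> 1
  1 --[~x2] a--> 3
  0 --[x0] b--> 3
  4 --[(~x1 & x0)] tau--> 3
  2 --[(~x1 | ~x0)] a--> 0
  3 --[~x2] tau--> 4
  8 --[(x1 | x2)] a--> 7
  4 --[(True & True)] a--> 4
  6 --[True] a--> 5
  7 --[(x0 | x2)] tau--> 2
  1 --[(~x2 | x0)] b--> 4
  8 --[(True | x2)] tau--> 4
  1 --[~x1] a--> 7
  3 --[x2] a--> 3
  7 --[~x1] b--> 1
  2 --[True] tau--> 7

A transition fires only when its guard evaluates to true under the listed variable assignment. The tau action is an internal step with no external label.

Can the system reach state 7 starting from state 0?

Answer: REACHABLE

Working:
After dropping false guards: 13 live edges.
Layer 0: {0}
Layer 1: {3,4}  cumulative {0,3,4}
Layer 2: {1,2}  cumulative {0,1,2,3,4}
Layer 3: {7}  cumulative {0,1,2,3,4,7}
R = {0,1,2,3,4,7}
Path to 7: b·b·tau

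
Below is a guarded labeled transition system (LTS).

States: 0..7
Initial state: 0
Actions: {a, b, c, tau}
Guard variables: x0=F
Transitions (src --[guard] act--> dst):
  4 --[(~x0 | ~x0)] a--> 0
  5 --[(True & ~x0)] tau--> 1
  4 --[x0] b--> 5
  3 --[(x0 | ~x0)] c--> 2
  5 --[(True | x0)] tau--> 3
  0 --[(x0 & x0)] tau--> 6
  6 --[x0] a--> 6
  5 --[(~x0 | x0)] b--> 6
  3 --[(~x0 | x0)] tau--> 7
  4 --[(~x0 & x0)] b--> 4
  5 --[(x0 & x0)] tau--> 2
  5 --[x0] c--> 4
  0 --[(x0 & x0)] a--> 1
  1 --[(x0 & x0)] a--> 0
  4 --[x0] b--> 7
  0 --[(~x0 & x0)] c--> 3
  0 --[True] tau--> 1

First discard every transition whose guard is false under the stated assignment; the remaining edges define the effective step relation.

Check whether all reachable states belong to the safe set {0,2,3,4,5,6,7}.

Answer: INVARIANT VIOLATED at state 1

Working:
Allowed set {0,2,3,4,5,6,7}
R = {0,1}
  0: safe
  1: VIOLATES
witness against invariant: tau → 1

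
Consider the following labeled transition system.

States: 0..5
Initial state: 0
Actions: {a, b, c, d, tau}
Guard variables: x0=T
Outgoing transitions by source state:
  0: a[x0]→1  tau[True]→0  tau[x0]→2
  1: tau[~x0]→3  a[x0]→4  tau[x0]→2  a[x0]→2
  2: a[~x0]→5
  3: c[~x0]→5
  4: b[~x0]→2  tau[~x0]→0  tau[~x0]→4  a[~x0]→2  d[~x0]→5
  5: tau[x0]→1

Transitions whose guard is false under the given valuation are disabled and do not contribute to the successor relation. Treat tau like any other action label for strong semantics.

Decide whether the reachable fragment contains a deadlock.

Reach set: {0,1,2,4}
  0: a→1  tau→0  tau→2  [deg 3]
  1: a→2  a→4  tau→2  [deg 3]
  2: ∅  [deadlock]
  4: ∅  [deadlock]
trace reaching 2: tau

Answer: DEADLOCK at state 2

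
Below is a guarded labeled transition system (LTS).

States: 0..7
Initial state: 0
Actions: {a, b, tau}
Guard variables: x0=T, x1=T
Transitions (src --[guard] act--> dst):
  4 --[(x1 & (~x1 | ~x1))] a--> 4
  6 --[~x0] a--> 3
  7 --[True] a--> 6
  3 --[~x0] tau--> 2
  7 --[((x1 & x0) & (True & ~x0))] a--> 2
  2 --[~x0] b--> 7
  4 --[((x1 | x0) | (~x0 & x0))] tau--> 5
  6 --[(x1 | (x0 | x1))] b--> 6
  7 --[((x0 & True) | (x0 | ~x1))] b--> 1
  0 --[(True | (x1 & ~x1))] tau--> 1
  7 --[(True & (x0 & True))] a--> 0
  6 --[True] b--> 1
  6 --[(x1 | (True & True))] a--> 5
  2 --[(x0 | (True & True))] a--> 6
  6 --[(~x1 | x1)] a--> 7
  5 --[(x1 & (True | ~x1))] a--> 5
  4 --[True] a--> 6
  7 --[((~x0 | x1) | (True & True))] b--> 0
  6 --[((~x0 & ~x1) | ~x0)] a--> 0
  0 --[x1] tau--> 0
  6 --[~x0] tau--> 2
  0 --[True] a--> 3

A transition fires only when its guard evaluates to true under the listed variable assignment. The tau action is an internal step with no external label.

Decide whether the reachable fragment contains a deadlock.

Answer: DEADLOCK at state 1

Trace:
Reach set: {0,1,3}
  0: a→3  tau→0  tau→1  [3 out]
  1: ∅  [deadlock]
  3: ∅  [deadlock]
trace reaching 1: tau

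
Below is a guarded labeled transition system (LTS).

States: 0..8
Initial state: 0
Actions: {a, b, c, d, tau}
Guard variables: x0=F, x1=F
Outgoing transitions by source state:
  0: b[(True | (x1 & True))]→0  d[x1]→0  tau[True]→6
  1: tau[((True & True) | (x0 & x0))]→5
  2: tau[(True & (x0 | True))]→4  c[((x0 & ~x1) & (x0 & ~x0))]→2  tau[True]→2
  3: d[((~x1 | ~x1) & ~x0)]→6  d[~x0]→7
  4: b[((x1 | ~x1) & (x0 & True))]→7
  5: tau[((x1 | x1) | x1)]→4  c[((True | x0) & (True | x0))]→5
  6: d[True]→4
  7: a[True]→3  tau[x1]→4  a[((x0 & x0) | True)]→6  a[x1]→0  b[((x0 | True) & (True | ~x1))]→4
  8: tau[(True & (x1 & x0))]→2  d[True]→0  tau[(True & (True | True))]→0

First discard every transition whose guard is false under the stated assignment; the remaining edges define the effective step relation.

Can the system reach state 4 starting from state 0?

Answer: REACHABLE

Trace:
After dropping false guards: 14 live edges.
L0 = {0}
L1 = {6}  cumulative {0,6}
L2 = {4}  cumulative {0,4,6}
Reach set: {0,4,6}
trace reaching 4: tau·d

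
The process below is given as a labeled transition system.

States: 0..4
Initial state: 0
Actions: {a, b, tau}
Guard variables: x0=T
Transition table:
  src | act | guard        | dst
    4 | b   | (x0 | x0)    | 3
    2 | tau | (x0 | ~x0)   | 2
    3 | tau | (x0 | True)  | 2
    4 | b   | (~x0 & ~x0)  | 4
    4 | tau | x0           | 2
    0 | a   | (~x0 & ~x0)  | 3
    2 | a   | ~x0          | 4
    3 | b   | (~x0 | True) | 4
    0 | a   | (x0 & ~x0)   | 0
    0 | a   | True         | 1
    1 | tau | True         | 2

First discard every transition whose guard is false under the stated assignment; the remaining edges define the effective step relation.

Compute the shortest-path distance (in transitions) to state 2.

Answer: 2

Trace:
BFS to 2:
  Layer 0: {0}
  Layer 1: {1}
  Layer 2: {2}
depth(2)=2, e.g. a·tau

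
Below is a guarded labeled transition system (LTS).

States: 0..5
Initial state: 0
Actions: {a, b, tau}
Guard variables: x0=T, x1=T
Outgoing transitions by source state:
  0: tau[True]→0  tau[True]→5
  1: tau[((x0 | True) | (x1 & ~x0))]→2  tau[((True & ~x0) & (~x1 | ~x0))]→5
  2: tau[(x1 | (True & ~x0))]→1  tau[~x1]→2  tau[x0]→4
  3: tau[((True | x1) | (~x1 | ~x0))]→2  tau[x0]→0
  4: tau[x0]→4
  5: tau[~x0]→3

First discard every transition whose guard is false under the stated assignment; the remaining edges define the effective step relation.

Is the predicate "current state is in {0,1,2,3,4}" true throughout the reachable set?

Answer: INVARIANT VIOLATED at state 5

Working:
Allowed set {0,1,2,3,4}
Reach set: {0,5}
  0: safe
  5: VIOLATES
witness against invariant: tau → 5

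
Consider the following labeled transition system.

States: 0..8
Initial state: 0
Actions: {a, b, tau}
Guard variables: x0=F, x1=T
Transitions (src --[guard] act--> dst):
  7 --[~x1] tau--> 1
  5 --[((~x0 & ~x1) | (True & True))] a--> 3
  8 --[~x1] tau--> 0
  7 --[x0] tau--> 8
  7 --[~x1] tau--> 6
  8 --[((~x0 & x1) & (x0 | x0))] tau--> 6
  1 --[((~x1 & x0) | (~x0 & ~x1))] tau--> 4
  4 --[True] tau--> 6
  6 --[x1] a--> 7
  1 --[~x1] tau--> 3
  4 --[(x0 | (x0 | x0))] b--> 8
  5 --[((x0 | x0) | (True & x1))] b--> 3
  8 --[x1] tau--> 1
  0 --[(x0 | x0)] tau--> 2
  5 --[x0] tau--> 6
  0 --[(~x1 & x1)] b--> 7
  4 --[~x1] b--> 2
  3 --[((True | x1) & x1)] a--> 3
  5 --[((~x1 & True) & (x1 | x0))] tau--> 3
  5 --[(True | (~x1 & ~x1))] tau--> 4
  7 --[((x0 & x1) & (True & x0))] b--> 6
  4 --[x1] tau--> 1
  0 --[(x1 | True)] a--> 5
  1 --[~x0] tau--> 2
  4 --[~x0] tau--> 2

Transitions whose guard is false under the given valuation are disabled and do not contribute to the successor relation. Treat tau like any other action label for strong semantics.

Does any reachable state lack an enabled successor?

Reachable = {0,1,2,3,4,5,6,7}
  0: a→5  [1 out]
  1: tau→2  [1 out]
  2: ∅  [deadlock]
  3: a→3  [1 out]
  4: tau→1  tau→2  tau→6  [3 out]
  5: a→3  b→3  tau→4  [3 out]
  6: a→7  [1 out]
  7: ∅  [deadlock]
trace reaching 2: a·tau·tau

Answer: DEADLOCK at state 2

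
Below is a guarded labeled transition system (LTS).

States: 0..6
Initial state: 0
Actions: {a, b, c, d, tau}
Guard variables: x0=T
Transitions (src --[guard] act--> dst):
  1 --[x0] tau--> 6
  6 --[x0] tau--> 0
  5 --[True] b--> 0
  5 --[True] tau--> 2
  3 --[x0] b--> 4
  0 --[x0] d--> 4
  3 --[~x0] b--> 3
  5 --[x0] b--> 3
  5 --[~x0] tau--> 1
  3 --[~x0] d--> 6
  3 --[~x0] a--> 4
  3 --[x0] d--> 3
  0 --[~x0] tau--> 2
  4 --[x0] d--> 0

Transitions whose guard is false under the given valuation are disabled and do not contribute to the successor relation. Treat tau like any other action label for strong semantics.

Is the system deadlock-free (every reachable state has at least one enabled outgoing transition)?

R = {0,4}
  0: d→4  [deg 1]
  4: d→0  [deg 1]

Answer: DEADLOCK-FREE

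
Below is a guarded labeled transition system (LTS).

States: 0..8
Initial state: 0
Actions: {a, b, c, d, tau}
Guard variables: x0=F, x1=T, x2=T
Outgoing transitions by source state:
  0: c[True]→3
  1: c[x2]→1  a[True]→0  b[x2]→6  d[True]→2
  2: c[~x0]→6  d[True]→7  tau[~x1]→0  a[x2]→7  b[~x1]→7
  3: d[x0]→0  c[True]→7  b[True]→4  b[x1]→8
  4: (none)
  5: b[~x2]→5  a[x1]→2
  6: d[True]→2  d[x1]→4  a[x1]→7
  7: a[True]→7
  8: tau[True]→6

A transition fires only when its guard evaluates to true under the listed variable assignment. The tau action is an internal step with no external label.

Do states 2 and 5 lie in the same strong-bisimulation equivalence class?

Bisimulation quotient by refinement:
  P[0] = {{0,1,2,3,4,5,6,7,8}}
  P[1] = {{0},{1},{2},{3},{4},{5,7},{6},{8}}
  P[2] = {{0},{1},{2},{3},{4},{5},{6},{7},{8}}
Fixed point at round 3; 9 class(es).
[2]={2}  [5]={5}

Answer: NOT BISIMILAR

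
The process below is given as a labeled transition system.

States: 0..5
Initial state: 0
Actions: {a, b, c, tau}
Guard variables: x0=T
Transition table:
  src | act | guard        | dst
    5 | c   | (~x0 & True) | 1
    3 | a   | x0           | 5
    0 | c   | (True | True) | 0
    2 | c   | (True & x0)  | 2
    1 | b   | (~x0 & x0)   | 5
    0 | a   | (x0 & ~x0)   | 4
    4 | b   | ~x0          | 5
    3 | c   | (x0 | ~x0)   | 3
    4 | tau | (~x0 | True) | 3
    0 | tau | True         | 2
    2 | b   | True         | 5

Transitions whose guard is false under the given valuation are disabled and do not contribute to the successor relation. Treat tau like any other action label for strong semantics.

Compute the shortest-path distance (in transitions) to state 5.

Answer: 2

Trace:
Layered search for 5:
  depth 0: {0}
  depth 1: {2}
  depth 2: {5}
depth(5)=2, e.g. tau·b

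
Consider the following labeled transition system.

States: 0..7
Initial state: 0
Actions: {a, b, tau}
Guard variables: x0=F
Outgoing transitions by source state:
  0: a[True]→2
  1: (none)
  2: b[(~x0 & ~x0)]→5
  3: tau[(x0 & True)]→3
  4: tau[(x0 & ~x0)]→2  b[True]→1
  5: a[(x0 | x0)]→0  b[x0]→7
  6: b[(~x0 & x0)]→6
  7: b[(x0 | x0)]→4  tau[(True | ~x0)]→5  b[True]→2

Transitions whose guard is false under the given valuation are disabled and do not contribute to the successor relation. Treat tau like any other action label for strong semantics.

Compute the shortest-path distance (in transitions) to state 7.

Answer: UNREACHABLE

Working:
Layered search for 7:
  Layer 0: {0}
  Layer 1: {2}
  Layer 2: {5}
7 never appears.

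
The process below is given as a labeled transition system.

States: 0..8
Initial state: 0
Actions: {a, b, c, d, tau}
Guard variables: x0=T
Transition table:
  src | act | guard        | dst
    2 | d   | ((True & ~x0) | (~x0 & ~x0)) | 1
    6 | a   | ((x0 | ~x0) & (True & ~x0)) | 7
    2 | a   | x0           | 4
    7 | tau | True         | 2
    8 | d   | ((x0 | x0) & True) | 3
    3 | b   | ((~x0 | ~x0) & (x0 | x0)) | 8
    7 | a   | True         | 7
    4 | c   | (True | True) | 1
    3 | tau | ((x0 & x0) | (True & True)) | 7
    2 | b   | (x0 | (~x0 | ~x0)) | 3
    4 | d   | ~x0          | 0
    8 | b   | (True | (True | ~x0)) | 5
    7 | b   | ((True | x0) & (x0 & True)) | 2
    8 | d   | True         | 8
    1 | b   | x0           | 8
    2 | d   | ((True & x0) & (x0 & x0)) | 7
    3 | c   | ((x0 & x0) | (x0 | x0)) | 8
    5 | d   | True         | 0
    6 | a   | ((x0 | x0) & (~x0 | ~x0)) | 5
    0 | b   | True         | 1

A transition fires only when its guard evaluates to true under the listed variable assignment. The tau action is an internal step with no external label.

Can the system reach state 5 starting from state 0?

Answer: REACHABLE

Working:
After dropping false guards: 15 live edges.
L0 = {0}
L1 = {1}  cumulative {0,1}
L2 = {8}  cumulative {0,1,8}
L3 = {3,5}  cumulative {0,1,3,5,8}
L4 = {7}  cumulative {0,1,3,5,7,8}
L5 = {2}  cumulative {0,1,2,3,5,7,8}
L6 = {4}  cumulative {0,1,2,3,4,5,7,8}
Reachable = {0,1,2,3,4,5,7,8}
Path to 5: b·b·b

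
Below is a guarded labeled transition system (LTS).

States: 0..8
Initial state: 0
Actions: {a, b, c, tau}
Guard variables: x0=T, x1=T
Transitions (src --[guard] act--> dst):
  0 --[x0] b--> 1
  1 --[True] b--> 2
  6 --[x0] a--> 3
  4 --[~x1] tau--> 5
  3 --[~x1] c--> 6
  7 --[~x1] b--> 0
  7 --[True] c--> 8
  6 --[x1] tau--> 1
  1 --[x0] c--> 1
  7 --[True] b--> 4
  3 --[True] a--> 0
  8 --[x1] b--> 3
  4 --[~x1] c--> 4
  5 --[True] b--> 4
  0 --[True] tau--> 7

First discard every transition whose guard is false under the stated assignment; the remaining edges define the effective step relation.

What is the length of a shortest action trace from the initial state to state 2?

Answer: 2

Analysis:
Breadth-first toward 2:
  Layer 0: {0}
  Layer 1: {1,7}
  Layer 2: {2,4,8}
depth(2)=2, e.g. b·b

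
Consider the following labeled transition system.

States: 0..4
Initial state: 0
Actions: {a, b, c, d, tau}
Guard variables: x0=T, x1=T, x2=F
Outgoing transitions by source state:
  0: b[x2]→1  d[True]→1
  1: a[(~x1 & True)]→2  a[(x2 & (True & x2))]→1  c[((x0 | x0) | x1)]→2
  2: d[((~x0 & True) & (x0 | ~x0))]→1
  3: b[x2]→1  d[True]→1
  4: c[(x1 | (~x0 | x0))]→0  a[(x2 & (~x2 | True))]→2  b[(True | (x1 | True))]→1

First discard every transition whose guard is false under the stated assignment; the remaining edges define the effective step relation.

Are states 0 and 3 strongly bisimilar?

Compute ~ classes (split until stable):
  π0 = {{0,1,2,3,4}}
  π1 = {{0,3},{1},{2},{4}}
Fixed point at round 2; 4 class(es).
[0]={0,3}  [3]={0,3}

Answer: BISIMILAR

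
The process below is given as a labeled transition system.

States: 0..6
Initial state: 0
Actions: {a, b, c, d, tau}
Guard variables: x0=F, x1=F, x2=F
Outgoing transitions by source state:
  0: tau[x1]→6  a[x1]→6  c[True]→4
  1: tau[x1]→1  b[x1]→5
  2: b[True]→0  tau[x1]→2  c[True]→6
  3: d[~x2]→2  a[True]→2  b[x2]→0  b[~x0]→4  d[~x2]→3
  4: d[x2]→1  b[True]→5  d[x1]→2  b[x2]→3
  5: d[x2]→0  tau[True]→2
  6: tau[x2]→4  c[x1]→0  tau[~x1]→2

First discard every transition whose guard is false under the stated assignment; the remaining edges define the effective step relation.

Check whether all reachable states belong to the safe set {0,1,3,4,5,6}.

Allowed set {0,1,3,4,5,6}
R = {0,2,4,5,6}
  0: ok
  2: outside
  4: ok
  5: ok
  6: ok
counterexample path to 2: c·b·tau

Answer: INVARIANT VIOLATED at state 2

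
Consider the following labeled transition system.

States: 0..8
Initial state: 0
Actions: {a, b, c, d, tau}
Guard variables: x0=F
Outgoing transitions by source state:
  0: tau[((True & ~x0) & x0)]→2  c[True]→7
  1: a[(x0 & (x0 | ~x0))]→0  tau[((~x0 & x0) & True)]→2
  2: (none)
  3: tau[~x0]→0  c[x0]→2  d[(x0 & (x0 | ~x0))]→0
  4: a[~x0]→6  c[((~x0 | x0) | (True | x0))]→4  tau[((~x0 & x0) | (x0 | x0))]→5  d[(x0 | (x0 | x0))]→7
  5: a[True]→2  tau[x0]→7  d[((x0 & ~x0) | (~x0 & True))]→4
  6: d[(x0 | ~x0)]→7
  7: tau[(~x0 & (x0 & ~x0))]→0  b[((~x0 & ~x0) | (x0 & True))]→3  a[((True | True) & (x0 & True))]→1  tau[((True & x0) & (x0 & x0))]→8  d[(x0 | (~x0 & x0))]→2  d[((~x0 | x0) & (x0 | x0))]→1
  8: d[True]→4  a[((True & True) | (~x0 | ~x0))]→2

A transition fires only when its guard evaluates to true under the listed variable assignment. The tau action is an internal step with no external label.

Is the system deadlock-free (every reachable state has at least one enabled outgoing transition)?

Answer: DEADLOCK-FREE

Trace:
R = {0,3,7}
  0: c→7  [1 exit(s)]
  3: tau→0  [1 exit(s)]
  7: b→3  [1 exit(s)]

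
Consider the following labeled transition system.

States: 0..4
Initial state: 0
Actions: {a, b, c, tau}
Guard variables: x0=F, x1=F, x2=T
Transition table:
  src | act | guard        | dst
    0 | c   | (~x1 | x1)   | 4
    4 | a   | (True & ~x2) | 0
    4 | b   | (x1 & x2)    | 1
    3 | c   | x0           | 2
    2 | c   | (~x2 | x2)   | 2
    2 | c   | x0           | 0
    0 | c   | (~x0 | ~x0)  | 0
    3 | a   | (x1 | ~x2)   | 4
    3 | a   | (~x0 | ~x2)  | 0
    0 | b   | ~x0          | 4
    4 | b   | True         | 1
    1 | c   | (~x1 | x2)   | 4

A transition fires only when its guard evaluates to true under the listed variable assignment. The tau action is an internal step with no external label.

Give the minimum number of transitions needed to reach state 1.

Answer: 2

Trace:
Layered search for 1:
  Layer 0: {0}
  Layer 1: {4}
  Layer 2: {1}
depth(1)=2, e.g. b·b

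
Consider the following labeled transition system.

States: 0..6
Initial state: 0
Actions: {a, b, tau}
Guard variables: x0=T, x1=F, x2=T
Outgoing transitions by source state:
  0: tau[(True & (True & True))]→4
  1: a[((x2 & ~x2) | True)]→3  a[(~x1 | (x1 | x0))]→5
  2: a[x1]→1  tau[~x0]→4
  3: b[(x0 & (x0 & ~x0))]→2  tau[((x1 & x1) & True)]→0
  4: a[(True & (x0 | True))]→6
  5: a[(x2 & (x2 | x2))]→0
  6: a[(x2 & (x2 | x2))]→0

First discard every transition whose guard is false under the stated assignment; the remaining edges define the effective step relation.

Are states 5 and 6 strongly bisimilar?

Answer: BISIMILAR

Analysis:
Compute ~ classes (split until stable):
  P[0] = {{0,1,2,3,4,5,6}}
  P[1] = {{0},{1,4,5,6},{2,3}}
  P[2] = {{0},{1},{2,3},{4},{5,6}}
Fixed point at round 3; 5 class(es).
class of 5: {5,6}; class of 6: {5,6}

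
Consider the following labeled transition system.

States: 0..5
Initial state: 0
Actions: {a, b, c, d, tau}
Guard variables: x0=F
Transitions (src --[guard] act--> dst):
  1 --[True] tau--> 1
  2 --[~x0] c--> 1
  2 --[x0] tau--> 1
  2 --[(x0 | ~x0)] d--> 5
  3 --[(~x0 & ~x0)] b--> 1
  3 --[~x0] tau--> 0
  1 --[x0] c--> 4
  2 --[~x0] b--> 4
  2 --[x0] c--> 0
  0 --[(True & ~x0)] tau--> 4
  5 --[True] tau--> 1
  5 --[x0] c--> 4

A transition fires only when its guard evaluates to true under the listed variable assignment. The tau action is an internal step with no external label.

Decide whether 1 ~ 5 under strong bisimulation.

Answer: BISIMILAR

Analysis:
Bisimulation quotient by refinement:
  P[0] = {{0,1,2,3,4,5}}
  P[1] = {{0,1,5},{2},{3},{4}}
  P[2] = {{0},{1,5},{2},{3},{4}}
stable after 3 split(s): 5 block(s)
[1]={1,5}  [5]={1,5}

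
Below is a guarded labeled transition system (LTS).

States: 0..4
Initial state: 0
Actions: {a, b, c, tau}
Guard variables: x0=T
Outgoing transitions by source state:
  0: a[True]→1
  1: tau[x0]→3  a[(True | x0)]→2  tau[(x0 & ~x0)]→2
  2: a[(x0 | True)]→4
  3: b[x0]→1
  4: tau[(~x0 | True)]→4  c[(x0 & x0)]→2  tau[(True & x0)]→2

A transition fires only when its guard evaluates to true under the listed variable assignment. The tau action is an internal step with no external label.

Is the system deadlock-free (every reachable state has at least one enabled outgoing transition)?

R = {0,1,2,3,4}
  0: a→1  [1 exit(s)]
  1: a→2  tau→3  [2 exit(s)]
  2: a→4  [1 exit(s)]
  3: b→1  [1 exit(s)]
  4: c→2  tau→2  tau→4  [3 exit(s)]

Answer: DEADLOCK-FREE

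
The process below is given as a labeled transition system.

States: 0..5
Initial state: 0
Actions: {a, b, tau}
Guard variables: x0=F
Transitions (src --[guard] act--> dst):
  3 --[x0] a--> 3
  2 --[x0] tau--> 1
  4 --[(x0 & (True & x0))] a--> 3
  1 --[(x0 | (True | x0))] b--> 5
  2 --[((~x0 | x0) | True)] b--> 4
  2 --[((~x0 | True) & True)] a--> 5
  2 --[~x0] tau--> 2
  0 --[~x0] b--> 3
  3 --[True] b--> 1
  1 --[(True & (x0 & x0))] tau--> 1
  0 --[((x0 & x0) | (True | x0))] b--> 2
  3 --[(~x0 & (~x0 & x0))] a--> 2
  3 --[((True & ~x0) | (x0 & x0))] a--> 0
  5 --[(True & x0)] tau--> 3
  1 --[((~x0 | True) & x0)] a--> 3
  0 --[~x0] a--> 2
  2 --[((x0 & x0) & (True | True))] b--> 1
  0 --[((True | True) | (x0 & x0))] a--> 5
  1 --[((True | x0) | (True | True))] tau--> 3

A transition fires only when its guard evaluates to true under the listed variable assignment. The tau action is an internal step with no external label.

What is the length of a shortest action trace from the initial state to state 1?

Answer: 2

Analysis:
Breadth-first toward 1:
  depth 0: {0}
  depth 1: {2,3,5}
  depth 2: {1,4}
first hit 1 at d=2 via b·b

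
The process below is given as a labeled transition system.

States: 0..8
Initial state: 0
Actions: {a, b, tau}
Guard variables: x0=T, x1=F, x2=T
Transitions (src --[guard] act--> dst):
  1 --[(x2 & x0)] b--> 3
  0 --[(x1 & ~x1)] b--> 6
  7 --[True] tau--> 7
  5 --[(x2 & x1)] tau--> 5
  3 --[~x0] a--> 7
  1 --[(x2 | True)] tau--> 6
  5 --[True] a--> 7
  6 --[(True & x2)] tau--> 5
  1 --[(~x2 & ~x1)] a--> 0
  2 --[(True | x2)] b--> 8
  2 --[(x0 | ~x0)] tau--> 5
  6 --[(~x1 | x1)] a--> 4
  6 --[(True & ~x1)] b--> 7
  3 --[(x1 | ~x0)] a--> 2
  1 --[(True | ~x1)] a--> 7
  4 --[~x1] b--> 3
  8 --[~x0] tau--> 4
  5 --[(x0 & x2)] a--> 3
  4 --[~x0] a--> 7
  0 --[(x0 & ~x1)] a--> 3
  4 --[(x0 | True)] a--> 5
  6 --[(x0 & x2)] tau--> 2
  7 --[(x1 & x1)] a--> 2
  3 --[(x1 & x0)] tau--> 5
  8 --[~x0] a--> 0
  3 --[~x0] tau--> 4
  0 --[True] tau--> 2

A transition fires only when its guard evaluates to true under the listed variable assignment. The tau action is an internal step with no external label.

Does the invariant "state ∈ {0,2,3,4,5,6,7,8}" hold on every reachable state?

Answer: INVARIANT HOLDS

Working:
Safe = {0,2,3,4,5,6,7,8}
R = {0,2,3,5,7,8}
  0: ok
  2: ok
  3: ok
  5: ok
  7: ok
  8: ok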